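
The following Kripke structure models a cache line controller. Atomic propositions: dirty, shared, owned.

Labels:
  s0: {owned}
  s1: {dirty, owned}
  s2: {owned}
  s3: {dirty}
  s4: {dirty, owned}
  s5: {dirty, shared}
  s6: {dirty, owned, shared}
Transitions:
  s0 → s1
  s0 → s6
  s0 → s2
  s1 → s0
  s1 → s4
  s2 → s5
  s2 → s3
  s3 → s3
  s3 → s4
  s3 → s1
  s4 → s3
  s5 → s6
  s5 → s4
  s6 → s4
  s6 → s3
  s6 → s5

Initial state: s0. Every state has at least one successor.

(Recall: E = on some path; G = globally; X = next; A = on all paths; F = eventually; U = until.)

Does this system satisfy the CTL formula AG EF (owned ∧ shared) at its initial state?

States satisfying EF (owned ∧ shared): {s0, s1, s2, s3, s4, s5, s6}.
States satisfying AG EF (owned ∧ shared): {s0, s1, s2, s3, s4, s5, s6}.
Every state reachable from s0 satisfies EF (owned ∧ shared).
s0 ∈ Sat(AG EF (owned ∧ shared)).

Satisfied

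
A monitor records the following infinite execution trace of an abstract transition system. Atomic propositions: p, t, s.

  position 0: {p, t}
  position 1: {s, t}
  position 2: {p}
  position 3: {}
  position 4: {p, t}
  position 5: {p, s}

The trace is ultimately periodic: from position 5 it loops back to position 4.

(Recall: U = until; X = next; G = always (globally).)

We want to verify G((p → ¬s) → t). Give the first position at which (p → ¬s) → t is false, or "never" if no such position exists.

Check (p → ¬s) → t at each position in order: 0 ✓, 1 ✓.
At position 2 the labels are {p}, so (p → ¬s) → t is false there. This is the first violation.

2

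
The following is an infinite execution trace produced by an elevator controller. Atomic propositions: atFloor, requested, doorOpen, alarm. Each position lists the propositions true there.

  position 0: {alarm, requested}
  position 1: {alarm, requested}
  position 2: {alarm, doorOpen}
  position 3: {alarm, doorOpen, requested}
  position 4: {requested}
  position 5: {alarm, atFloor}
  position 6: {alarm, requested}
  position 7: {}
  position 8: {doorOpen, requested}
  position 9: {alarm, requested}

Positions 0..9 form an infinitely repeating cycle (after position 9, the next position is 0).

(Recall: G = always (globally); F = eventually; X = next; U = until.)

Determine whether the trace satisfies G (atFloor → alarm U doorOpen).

atFloor → alarm U doorOpen must hold at every position from 0 onward. It fails at position 5, so G (atFloor → alarm U doorOpen) is false.
Positions where atFloor holds: 5.
Check alarm U doorOpen at each: 5→fails.

Does not hold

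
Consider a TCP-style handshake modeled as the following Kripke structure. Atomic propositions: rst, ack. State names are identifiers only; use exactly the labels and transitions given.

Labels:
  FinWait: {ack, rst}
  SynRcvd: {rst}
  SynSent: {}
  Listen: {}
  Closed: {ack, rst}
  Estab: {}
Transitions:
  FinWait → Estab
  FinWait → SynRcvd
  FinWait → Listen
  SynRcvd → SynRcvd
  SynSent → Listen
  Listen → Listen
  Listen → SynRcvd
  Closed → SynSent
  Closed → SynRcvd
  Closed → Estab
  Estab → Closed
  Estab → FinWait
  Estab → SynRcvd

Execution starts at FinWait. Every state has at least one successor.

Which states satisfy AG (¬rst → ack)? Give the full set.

{SynRcvd}

States satisfying ¬rst → ack: {FinWait, SynRcvd, Closed}.
States satisfying AG (¬rst → ack): {SynRcvd}.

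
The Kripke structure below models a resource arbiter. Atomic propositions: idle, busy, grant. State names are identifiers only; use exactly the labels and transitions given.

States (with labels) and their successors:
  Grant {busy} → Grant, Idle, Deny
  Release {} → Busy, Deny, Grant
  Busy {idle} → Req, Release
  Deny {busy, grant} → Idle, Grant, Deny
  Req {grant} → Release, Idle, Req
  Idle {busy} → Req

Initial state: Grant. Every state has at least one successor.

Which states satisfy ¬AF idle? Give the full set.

States satisfying idle: {Busy}.
States satisfying AF idle: {Busy}.
States satisfying ¬AF idle: {Grant, Release, Deny, Req, Idle}.

{Grant, Release, Deny, Req, Idle}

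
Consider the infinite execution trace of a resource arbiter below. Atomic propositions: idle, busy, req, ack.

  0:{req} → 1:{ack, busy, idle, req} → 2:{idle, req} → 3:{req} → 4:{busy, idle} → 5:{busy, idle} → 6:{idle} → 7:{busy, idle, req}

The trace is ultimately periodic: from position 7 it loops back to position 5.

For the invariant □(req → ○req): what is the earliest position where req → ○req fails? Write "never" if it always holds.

Check req → ○req at each position in order: 0 ✓, 1 ✓, 2 ✓.
At position 3 the labels are {req} and the next position 4 has {busy, idle}, so req → ○req is false there. This is the first violation.

3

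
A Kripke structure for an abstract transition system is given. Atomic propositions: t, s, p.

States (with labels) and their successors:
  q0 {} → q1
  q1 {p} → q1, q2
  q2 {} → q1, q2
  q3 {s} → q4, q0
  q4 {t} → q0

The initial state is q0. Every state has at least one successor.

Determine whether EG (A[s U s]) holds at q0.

States satisfying A[s U s]: {q3}.
States satisfying EG (A[s U s]): ∅.
No suitable path/successor from q0 witnesses the formula.
q0 ∉ Sat(EG (A[s U s])).

No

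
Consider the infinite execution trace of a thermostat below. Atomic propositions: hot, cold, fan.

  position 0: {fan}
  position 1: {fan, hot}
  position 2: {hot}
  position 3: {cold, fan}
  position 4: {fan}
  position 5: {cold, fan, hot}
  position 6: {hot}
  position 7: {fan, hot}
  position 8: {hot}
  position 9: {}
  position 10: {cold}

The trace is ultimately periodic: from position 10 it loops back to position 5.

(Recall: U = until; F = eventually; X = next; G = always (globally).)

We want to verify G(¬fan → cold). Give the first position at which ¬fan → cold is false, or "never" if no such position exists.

2

Check ¬fan → cold at each position in order: 0 ✓, 1 ✓.
At position 2 the labels are {hot}, so ¬fan → cold is false there. This is the first violation.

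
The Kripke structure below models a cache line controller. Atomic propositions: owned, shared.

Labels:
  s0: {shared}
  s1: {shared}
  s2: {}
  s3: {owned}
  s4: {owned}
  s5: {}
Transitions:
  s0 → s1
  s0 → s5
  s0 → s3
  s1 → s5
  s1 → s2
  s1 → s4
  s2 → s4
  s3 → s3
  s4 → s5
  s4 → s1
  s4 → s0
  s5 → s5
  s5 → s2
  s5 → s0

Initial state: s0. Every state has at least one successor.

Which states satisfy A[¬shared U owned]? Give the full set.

States satisfying ¬shared: {s2, s3, s4, s5}.
States satisfying owned: {s3, s4}.
States satisfying A[¬shared U owned]: {s2, s3, s4}.

{s2, s3, s4}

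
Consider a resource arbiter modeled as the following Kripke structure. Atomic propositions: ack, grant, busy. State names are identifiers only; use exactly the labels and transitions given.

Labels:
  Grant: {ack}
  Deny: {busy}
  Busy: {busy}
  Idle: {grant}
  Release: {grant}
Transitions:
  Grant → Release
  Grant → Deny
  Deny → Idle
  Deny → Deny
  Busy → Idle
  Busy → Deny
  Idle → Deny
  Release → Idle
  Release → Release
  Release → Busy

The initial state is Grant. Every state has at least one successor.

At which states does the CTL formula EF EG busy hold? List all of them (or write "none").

States satisfying EG busy: {Deny, Busy}.
States satisfying EF EG busy: {Grant, Deny, Busy, Idle, Release}.

{Grant, Deny, Busy, Idle, Release}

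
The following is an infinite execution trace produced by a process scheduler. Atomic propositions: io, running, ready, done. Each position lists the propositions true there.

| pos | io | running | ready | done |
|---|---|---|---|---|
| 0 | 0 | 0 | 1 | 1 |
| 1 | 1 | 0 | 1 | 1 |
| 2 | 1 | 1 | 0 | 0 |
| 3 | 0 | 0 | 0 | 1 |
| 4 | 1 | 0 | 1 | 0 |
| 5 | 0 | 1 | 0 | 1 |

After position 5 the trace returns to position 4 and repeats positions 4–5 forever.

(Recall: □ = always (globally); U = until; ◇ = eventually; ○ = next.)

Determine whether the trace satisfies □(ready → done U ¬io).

ready → done U ¬io must hold at every position from 0 onward. It fails at position 1, so □(ready → done U ¬io) is false.
Positions where ready holds: 0, 1, 4.
Check done U ¬io at each: 0→ok, 1→fails, 4→fails.

Violated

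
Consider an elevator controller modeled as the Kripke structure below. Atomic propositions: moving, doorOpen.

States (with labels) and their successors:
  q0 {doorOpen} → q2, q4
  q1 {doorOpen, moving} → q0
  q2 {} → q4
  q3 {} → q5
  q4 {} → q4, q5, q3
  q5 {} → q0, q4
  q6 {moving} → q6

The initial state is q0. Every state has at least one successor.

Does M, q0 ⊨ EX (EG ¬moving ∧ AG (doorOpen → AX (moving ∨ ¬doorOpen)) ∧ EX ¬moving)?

Yes

States satisfying EX (EG ¬moving ∧ AG (doorOpen → AX (moving ∨ ¬doorOpen)) ∧ EX ¬moving): {q0, q1, q2, q3, q4, q5}.
q0 ∈ Sat(EX (EG ¬moving ∧ AG (doorOpen → AX (moving ∨ ¬doorOpen)) ∧ EX ¬moving)).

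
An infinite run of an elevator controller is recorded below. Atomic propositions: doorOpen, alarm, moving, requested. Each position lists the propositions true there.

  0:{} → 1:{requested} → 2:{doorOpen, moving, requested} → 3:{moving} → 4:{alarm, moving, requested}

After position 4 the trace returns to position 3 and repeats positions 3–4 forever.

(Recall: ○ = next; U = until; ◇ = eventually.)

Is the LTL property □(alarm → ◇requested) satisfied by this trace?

alarm → ◇requested holds at every position 0..4, and those are all positions ever visited, so □(alarm → ◇requested) holds.
Positions where alarm holds: 4.
Check ◇requested at each: 4→ok.

Yes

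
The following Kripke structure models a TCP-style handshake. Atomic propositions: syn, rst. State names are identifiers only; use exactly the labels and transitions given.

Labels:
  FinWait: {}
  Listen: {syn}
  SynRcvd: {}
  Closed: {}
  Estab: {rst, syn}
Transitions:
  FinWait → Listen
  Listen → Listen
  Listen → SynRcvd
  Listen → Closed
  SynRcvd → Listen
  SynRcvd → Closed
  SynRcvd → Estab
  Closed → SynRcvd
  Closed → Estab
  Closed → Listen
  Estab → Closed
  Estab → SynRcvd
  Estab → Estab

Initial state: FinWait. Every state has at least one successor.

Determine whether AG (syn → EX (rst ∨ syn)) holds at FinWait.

Holds

States satisfying syn → EX (rst ∨ syn): {FinWait, Listen, SynRcvd, Closed, Estab}.
States satisfying AG (syn → EX (rst ∨ syn)): {FinWait, Listen, SynRcvd, Closed, Estab}.
Every state reachable from FinWait satisfies syn → EX (rst ∨ syn).
FinWait ∈ Sat(AG (syn → EX (rst ∨ syn))).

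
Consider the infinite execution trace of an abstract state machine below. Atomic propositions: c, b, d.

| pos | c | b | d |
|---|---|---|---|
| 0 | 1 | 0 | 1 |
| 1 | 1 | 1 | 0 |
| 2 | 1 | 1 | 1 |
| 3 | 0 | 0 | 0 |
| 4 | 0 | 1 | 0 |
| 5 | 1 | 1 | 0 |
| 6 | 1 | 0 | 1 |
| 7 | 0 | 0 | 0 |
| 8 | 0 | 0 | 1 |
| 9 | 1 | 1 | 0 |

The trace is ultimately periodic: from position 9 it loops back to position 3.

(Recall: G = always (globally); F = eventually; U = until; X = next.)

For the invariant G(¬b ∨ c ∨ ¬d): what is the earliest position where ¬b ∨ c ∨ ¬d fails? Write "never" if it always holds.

never

¬b ∨ c ∨ ¬d holds at every position 0..9, and those are all the positions the trace ever visits, so the invariant G(¬b ∨ c ∨ ¬d) is never violated.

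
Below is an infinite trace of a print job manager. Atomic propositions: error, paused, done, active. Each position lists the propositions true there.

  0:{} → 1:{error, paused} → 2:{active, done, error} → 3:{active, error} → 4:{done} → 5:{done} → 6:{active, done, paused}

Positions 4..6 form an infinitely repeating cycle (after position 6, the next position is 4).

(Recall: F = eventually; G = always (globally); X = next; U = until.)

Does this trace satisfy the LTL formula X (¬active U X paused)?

The position after 0 is 1; ¬active U X paused is false there.

Does not hold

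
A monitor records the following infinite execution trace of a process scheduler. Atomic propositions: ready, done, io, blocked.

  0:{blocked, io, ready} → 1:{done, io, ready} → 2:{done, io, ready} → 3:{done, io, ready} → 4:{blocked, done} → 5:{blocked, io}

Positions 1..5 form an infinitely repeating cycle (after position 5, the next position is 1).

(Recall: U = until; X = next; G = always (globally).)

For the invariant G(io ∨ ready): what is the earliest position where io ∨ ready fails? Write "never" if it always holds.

Check io ∨ ready at each position in order: 0 ✓, 1 ✓, 2 ✓, 3 ✓.
At position 4 the labels are {blocked, done}, so io ∨ ready is false there. This is the first violation.

4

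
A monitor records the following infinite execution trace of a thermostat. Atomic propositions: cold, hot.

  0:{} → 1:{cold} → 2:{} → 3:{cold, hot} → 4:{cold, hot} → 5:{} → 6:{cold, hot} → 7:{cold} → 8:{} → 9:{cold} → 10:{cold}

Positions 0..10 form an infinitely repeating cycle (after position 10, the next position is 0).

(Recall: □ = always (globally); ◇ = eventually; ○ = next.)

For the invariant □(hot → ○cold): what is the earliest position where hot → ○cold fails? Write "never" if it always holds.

Check hot → ○cold at each position in order: 0 ✓, 1 ✓, 2 ✓, 3 ✓.
At position 4 the labels are {cold, hot} and the next position 5 has {}, so hot → ○cold is false there. This is the first violation.

4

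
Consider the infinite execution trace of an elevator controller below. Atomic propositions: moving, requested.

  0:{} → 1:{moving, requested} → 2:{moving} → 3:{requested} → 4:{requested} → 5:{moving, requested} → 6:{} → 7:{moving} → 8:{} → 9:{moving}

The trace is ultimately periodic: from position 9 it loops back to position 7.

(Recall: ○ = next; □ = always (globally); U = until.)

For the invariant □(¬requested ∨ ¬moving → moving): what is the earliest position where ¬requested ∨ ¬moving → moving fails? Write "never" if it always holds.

0

At position 0 the labels are {}, so ¬requested ∨ ¬moving → moving is false there. This is the first violation.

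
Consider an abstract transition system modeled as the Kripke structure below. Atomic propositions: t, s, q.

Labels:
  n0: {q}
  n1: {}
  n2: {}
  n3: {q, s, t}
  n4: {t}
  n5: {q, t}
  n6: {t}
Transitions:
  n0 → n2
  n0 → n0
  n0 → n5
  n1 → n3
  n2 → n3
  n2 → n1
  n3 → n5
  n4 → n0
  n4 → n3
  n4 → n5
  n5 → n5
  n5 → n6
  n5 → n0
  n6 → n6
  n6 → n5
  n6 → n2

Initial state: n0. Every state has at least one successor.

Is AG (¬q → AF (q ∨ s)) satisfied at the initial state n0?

States satisfying ¬q → AF (q ∨ s): {n0, n1, n2, n3, n4, n5}.
States satisfying AG (¬q → AF (q ∨ s)): ∅.
n6 is reachable from n0 and violates ¬q → AF (q ∨ s), so AG fails at n0.
n0 ∉ Sat(AG (¬q → AF (q ∨ s))).

Violated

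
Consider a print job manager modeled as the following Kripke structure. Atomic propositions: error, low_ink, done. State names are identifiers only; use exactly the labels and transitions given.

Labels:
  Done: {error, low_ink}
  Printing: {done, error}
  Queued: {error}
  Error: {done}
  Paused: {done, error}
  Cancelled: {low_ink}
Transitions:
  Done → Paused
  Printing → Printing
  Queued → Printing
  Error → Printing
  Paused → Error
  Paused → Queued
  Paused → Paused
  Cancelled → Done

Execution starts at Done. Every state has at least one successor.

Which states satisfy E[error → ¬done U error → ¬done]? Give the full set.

{Done, Queued, Error, Cancelled}

States satisfying error → ¬done: {Done, Queued, Error, Cancelled}.
States satisfying E[error → ¬done U error → ¬done]: {Done, Queued, Error, Cancelled}.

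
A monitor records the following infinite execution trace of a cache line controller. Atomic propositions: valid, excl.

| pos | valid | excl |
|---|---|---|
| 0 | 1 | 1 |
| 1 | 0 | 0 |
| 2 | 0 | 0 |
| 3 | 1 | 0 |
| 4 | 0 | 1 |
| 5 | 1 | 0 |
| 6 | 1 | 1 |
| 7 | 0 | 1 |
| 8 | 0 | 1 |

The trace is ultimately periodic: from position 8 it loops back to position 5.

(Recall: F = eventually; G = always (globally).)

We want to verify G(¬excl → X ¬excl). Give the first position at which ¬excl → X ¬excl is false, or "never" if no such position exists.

3

Check ¬excl → X ¬excl at each position in order: 0 ✓, 1 ✓, 2 ✓.
At position 3 the labels are {valid} and the next position 4 has {excl}, so ¬excl → X ¬excl is false there. This is the first violation.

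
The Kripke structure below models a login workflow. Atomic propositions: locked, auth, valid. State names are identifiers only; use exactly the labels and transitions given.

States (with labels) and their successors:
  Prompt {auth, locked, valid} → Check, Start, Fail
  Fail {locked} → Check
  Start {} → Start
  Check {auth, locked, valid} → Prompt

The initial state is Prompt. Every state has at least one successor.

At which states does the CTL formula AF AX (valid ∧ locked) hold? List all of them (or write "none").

{Fail, Check}

States satisfying AX (valid ∧ locked): {Fail, Check}.
States satisfying AF AX (valid ∧ locked): {Fail, Check}.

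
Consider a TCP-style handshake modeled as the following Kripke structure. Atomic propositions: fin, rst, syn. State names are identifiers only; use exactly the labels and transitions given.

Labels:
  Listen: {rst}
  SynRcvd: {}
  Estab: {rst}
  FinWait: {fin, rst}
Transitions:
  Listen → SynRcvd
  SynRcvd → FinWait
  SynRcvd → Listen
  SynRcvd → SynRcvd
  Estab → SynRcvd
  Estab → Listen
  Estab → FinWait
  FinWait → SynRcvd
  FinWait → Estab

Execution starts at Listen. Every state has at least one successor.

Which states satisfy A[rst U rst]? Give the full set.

States satisfying rst: {Listen, Estab, FinWait}.
States satisfying A[rst U rst]: {Listen, Estab, FinWait}.

{Listen, Estab, FinWait}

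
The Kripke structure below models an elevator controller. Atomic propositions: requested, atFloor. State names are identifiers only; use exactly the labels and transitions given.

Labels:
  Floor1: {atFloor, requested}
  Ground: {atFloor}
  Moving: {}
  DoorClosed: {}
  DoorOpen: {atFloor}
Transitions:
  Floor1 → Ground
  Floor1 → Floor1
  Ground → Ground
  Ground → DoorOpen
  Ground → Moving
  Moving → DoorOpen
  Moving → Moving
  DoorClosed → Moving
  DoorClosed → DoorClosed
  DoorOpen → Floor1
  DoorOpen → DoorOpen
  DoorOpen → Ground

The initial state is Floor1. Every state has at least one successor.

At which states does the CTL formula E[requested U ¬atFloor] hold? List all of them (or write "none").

States satisfying requested: {Floor1}.
States satisfying ¬atFloor: {Moving, DoorClosed}.
States satisfying E[requested U ¬atFloor]: {Moving, DoorClosed}.

{Moving, DoorClosed}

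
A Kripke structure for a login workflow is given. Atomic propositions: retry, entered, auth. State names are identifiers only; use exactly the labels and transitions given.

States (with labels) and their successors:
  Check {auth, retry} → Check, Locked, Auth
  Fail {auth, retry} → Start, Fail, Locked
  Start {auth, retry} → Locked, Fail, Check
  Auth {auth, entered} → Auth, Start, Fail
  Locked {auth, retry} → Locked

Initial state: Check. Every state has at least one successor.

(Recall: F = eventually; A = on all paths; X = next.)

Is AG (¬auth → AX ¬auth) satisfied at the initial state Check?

States satisfying ¬auth → AX ¬auth: {Check, Fail, Start, Auth, Locked}.
States satisfying AG (¬auth → AX ¬auth): {Check, Fail, Start, Auth, Locked}.
Every state reachable from Check satisfies ¬auth → AX ¬auth.
Check ∈ Sat(AG (¬auth → AX ¬auth)).

Satisfied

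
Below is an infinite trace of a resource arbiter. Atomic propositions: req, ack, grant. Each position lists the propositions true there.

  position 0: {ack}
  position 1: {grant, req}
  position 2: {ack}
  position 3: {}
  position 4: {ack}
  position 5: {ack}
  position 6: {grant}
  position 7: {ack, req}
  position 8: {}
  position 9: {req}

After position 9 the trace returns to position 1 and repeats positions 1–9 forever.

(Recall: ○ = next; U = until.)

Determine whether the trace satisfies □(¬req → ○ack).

¬req → ○ack must hold at every position from 0 onward. It fails at position 0, so □(¬req → ○ack) is false.
Positions where ¬req holds: 0, 2, 3, 4, 5, 6, 8.
Check ○ack at each: 0→fails, 2→fails, 3→ok, 4→ok, 5→fails, 6→ok, 8→fails.

Does not hold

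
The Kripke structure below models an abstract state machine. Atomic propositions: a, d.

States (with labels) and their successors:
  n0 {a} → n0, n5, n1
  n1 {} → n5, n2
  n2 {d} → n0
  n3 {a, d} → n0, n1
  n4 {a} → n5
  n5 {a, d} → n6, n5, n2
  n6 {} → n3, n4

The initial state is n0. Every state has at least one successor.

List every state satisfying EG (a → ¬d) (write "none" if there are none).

{n0, n1, n2}

States satisfying a → ¬d: {n0, n1, n2, n4, n6}.
States satisfying EG (a → ¬d): {n0, n1, n2}.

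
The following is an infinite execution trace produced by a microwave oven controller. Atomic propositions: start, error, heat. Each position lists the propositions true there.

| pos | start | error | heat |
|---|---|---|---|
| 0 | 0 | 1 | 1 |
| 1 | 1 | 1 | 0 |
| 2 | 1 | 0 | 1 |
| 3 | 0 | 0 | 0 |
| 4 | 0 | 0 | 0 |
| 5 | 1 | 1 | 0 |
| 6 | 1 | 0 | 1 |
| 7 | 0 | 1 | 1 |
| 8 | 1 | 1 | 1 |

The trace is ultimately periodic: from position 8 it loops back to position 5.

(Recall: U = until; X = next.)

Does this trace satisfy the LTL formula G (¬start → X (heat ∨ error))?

¬start → X (heat ∨ error) must hold at every position from 0 onward. It fails at position 3, so G (¬start → X (heat ∨ error)) is false.
Positions where ¬start holds: 0, 3, 4, 7.
Check X (heat ∨ error) at each: 0→ok, 3→fails, 4→ok, 7→ok.

No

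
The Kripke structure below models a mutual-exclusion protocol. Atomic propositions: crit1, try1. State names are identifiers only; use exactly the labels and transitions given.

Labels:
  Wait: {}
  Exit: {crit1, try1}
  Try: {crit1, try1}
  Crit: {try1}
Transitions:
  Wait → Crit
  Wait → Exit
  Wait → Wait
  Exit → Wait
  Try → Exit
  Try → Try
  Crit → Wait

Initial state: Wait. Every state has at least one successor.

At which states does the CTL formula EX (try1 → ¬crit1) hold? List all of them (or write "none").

States satisfying try1 → ¬crit1: {Wait, Crit}.
States satisfying EX (try1 → ¬crit1): {Wait, Exit, Crit}.

{Wait, Exit, Crit}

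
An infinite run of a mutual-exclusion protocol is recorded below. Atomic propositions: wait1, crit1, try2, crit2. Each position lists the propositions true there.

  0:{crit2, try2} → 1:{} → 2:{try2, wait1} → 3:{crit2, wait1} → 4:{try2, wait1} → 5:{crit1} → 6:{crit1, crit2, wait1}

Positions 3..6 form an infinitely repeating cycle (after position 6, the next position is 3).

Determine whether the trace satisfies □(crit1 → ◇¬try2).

crit1 → ◇¬try2 holds at every position 0..6, and those are all positions ever visited, so □(crit1 → ◇¬try2) holds.
Positions where crit1 holds: 5, 6.
Check ◇¬try2 at each: 5→ok, 6→ok.

Holds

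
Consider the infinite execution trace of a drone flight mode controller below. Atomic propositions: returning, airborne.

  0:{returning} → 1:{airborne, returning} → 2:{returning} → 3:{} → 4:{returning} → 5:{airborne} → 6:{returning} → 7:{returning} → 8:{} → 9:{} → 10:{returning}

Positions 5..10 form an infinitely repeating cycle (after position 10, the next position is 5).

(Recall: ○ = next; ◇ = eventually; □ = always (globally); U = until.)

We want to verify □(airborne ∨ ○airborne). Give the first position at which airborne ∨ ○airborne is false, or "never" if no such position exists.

2

Check airborne ∨ ○airborne at each position in order: 0 ✓, 1 ✓.
At position 2 the labels are {returning} and the next position 3 has {}, so airborne ∨ ○airborne is false there. This is the first violation.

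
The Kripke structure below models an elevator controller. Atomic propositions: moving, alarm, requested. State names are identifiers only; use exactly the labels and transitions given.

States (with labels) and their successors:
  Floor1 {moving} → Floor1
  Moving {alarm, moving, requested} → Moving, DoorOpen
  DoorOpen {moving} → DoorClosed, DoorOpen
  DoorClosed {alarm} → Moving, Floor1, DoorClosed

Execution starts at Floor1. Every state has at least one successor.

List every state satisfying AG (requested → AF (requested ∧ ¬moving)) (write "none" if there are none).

{Floor1}

States satisfying requested → AF (requested ∧ ¬moving): {Floor1, DoorOpen, DoorClosed}.
States satisfying AG (requested → AF (requested ∧ ¬moving)): {Floor1}.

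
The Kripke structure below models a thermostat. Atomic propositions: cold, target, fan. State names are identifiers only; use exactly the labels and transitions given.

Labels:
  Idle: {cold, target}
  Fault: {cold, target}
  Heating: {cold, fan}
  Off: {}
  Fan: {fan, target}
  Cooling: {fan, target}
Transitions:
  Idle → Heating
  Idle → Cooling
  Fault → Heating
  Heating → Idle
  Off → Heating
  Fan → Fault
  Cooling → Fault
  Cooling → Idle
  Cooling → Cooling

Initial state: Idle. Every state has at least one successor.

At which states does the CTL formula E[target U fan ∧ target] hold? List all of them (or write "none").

{Idle, Fan, Cooling}

States satisfying target: {Idle, Fault, Fan, Cooling}.
States satisfying fan ∧ target: {Fan, Cooling}.
States satisfying E[target U fan ∧ target]: {Idle, Fan, Cooling}.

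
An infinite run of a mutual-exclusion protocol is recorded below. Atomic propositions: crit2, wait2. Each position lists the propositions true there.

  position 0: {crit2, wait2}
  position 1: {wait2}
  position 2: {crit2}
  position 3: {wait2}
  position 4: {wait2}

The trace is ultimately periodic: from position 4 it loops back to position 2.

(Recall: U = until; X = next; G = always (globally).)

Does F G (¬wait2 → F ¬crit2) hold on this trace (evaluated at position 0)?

Satisfied

G (¬wait2 → F ¬crit2) holds at position 0, which is reachable from 0, so F G (¬wait2 → F ¬crit2) holds.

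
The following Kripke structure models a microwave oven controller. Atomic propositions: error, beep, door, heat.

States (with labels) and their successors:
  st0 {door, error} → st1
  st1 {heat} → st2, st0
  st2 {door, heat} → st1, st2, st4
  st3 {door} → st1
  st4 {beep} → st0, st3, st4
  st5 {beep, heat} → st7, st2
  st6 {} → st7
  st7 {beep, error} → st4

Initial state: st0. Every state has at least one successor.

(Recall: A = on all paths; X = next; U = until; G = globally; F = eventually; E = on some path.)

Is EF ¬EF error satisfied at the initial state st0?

States satisfying ¬EF error: ∅.
States satisfying EF ¬EF error: ∅.
No suitable path/successor from st0 witnesses the formula.
st0 ∉ Sat(EF ¬EF error).

No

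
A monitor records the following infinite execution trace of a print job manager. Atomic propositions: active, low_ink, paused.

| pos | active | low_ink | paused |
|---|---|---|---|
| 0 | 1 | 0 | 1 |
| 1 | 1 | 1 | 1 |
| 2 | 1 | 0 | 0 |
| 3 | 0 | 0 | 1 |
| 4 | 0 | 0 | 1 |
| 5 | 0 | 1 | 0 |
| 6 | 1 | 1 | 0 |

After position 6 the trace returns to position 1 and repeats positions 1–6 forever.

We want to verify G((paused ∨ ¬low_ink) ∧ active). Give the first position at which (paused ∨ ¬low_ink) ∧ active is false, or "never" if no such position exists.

3

Check (paused ∨ ¬low_ink) ∧ active at each position in order: 0 ✓, 1 ✓, 2 ✓.
At position 3 the labels are {paused}, so (paused ∨ ¬low_ink) ∧ active is false there. This is the first violation.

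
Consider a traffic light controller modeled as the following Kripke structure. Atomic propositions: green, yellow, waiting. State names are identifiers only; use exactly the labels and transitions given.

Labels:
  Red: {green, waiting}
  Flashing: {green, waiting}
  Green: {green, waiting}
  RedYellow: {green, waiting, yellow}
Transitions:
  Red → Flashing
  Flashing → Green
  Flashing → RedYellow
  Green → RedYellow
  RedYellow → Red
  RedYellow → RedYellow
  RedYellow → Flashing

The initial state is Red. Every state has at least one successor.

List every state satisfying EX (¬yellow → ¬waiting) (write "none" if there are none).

States satisfying ¬yellow → ¬waiting: {RedYellow}.
States satisfying EX (¬yellow → ¬waiting): {Flashing, Green, RedYellow}.

{Flashing, Green, RedYellow}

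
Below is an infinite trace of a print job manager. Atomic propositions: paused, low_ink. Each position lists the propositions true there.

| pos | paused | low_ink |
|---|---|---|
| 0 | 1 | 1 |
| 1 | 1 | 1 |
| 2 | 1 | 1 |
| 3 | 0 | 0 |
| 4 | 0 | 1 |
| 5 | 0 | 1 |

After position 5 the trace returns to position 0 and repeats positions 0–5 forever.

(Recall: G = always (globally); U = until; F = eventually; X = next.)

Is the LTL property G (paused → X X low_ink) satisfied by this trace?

paused → X X low_ink must hold at every position from 0 onward. It fails at position 1, so G (paused → X X low_ink) is false.
Positions where paused holds: 0, 1, 2.
Check X X low_ink at each: 0→ok, 1→fails, 2→ok.

Does not hold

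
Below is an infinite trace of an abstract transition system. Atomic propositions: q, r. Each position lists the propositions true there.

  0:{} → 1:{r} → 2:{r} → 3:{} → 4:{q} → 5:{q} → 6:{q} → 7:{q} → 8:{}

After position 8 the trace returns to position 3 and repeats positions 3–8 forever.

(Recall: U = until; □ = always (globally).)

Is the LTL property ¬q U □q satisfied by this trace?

No

Walking from position 0: at position 4, □q has not yet held and ¬q fails, so ¬q U □q is false.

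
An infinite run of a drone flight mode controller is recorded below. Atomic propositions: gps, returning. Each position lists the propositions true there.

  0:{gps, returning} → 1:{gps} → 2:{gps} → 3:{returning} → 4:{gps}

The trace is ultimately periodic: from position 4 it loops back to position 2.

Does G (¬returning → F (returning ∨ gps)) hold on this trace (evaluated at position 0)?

¬returning → F (returning ∨ gps) holds at every position 0..4, and those are all positions ever visited, so G (¬returning → F (returning ∨ gps)) holds.
Positions where ¬returning holds: 1, 2, 4.
Check F (returning ∨ gps) at each: 1→ok, 2→ok, 4→ok.

Holds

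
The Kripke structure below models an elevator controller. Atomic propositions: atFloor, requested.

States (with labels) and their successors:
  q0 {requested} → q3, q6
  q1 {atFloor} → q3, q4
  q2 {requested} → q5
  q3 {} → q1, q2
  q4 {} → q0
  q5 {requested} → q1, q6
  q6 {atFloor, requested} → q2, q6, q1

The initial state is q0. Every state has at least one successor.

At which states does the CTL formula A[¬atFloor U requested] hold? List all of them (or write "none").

{q0, q2, q4, q5, q6}

States satisfying ¬atFloor: {q0, q2, q3, q4, q5}.
States satisfying requested: {q0, q2, q5, q6}.
States satisfying A[¬atFloor U requested]: {q0, q2, q4, q5, q6}.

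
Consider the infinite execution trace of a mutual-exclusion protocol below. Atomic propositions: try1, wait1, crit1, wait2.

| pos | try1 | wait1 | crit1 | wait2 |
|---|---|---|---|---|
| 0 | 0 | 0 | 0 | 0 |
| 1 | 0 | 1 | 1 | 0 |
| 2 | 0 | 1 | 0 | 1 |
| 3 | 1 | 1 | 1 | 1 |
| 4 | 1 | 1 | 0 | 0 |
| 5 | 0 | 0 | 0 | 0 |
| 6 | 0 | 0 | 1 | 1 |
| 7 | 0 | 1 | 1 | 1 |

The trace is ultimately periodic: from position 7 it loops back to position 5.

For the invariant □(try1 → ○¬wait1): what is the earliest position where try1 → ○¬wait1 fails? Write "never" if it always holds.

Check try1 → ○¬wait1 at each position in order: 0 ✓, 1 ✓, 2 ✓.
At position 3 the labels are {crit1, try1, wait1, wait2} and the next position 4 has {try1, wait1}, so try1 → ○¬wait1 is false there. This is the first violation.

3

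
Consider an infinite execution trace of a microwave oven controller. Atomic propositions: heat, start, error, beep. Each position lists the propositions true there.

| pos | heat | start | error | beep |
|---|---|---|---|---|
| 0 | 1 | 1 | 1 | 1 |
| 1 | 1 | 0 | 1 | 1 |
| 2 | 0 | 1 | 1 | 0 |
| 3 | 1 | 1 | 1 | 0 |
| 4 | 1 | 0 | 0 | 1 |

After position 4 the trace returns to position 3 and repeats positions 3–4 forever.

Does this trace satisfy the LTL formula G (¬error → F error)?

¬error → F error holds at every position 0..4, and those are all positions ever visited, so G (¬error → F error) holds.
Positions where ¬error holds: 4.
Check F error at each: 4→ok.

Holds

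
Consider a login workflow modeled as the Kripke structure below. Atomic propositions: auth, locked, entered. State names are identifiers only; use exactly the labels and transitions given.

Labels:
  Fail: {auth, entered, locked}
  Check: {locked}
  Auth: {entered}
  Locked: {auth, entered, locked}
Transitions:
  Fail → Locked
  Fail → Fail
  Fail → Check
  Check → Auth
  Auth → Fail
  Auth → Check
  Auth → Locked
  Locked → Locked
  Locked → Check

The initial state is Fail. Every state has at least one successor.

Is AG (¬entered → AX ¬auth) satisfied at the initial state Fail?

Holds

States satisfying ¬entered → AX ¬auth: {Fail, Check, Auth, Locked}.
States satisfying AG (¬entered → AX ¬auth): {Fail, Check, Auth, Locked}.
Every state reachable from Fail satisfies ¬entered → AX ¬auth.
Fail ∈ Sat(AG (¬entered → AX ¬auth)).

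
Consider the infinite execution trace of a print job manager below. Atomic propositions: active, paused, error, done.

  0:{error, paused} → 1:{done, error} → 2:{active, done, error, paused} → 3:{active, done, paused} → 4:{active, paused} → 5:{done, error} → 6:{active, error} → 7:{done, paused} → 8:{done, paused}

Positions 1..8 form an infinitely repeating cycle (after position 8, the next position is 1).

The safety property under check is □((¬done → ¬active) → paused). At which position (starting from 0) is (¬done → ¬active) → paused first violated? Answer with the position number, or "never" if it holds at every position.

Check (¬done → ¬active) → paused at each position in order: 0 ✓.
At position 1 the labels are {done, error}, so (¬done → ¬active) → paused is false there. This is the first violation.

1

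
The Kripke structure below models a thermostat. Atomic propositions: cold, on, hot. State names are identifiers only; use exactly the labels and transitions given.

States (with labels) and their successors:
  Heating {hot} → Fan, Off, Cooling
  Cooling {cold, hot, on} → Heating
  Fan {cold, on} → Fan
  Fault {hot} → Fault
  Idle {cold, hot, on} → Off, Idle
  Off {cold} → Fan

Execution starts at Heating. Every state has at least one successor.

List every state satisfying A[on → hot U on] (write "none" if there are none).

States satisfying on → hot: {Heating, Cooling, Fault, Idle, Off}.
States satisfying on: {Cooling, Fan, Idle}.
States satisfying A[on → hot U on]: {Heating, Cooling, Fan, Idle, Off}.

{Heating, Cooling, Fan, Idle, Off}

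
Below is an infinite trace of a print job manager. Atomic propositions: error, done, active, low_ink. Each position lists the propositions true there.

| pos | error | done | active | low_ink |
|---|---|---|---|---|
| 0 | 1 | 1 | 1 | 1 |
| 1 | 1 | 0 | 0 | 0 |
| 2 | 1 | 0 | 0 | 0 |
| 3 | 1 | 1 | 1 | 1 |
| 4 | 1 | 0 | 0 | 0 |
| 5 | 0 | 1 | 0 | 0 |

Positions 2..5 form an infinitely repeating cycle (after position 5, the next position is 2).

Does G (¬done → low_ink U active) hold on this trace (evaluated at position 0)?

¬done → low_ink U active must hold at every position from 0 onward. It fails at position 1, so G (¬done → low_ink U active) is false.
Positions where ¬done holds: 1, 2, 4.
Check low_ink U active at each: 1→fails, 2→fails, 4→fails.

No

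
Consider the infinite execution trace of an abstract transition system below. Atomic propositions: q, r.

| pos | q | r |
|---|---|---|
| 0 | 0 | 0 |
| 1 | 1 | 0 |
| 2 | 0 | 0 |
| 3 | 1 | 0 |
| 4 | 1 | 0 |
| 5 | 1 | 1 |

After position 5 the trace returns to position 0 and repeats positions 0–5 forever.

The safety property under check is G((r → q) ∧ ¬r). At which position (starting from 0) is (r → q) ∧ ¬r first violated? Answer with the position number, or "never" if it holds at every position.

Check (r → q) ∧ ¬r at each position in order: 0 ✓, 1 ✓, 2 ✓, 3 ✓, 4 ✓.
At position 5 the labels are {q, r}, so (r → q) ∧ ¬r is false there. This is the first violation.

5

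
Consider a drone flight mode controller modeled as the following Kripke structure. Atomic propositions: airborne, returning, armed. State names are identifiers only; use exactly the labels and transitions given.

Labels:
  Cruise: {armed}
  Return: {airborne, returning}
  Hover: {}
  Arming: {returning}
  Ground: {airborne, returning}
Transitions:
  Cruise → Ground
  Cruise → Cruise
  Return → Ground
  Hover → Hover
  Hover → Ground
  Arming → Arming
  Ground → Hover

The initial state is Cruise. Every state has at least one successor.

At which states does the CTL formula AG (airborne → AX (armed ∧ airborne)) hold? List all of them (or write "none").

{Arming}

States satisfying airborne → AX (armed ∧ airborne): {Cruise, Hover, Arming}.
States satisfying AG (airborne → AX (armed ∧ airborne)): {Arming}.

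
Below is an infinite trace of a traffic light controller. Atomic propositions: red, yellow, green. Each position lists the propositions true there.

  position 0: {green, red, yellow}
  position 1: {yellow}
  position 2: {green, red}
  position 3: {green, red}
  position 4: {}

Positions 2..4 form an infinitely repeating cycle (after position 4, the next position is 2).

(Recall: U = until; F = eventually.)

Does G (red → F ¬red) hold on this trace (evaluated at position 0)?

red → F ¬red holds at every position 0..4, and those are all positions ever visited, so G (red → F ¬red) holds.
Positions where red holds: 0, 2, 3.
Check F ¬red at each: 0→ok, 2→ok, 3→ok.

Holds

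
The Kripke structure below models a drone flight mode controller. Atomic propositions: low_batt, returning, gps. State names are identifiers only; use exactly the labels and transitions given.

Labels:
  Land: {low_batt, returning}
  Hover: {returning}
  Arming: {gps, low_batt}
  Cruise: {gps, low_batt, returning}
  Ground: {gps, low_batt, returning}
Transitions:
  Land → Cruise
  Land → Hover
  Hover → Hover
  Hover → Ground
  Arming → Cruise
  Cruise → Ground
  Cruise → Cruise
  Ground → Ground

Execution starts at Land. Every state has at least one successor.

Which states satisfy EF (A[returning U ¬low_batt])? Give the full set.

States satisfying A[returning U ¬low_batt]: {Hover}.
States satisfying EF (A[returning U ¬low_batt]): {Land, Hover}.

{Land, Hover}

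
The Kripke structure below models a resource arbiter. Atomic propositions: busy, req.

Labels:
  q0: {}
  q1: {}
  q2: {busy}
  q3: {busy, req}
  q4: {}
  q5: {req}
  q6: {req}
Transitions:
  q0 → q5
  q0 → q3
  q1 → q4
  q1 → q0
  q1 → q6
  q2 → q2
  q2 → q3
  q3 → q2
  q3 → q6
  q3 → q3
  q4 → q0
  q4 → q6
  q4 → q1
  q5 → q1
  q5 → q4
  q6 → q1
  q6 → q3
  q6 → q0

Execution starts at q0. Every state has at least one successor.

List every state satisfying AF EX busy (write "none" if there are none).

States satisfying EX busy: {q0, q2, q3, q6}.
States satisfying AF EX busy: {q0, q2, q3, q6}.

{q0, q2, q3, q6}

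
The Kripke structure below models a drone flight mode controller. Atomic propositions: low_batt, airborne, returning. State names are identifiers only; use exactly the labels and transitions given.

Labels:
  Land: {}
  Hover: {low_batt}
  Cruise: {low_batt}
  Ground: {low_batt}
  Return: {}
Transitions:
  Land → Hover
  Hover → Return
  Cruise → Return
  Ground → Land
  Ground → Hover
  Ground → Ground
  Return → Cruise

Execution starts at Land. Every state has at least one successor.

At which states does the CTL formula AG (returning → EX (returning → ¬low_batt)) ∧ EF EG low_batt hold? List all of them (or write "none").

States satisfying returning → EX (returning → ¬low_batt): {Land, Hover, Cruise, Ground, Return}.
States satisfying AG (returning → EX (returning → ¬low_batt)): {Land, Hover, Cruise, Ground, Return}.
States satisfying EG low_batt: {Ground}.
States satisfying EF EG low_batt: {Ground}.
States satisfying AG (returning → EX (returning → ¬low_batt)) ∧ EF EG low_batt: {Ground}.

{Ground}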